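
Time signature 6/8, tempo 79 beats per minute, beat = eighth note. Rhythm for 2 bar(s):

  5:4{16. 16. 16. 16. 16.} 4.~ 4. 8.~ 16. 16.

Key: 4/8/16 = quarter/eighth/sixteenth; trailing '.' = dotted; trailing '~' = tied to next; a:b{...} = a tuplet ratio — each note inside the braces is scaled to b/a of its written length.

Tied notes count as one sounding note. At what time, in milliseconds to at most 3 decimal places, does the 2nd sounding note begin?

1. 0.0ms @ 0 + 455.696ms (3/5)
2. 455.696ms @ 3/5 + 455.696ms (3/5)
3. 911.392ms @ 6/5 + 455.696ms (3/5)
4. 1367.089ms @ 9/5 + 455.696ms (3/5)
5. 1822.785ms @ 12/5 + 455.696ms (3/5)
6. 2278.481ms @ 3 + 4556.962ms (6)
7. 6835.443ms @ 9 + 1708.861ms (9/4)
8. 8544.304ms @ 45/4 + 569.62ms (3/4)

note 2 onset = 3/5b = 455.696ms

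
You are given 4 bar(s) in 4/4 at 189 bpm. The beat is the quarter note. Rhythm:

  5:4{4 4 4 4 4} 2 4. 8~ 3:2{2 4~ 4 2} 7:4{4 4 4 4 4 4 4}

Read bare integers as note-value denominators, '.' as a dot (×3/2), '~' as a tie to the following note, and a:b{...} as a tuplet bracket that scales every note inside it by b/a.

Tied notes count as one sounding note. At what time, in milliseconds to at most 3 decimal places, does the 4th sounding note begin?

note 4 onset = 12/5b = 761.905ms

1. 0.0ms @ 0 + 253.968ms (4/5)
2. 253.968ms @ 4/5 + 253.968ms (4/5)
3. 507.937ms @ 8/5 + 253.968ms (4/5)
4. 761.905ms @ 12/5 + 253.968ms (4/5)
5. 1015.873ms @ 16/5 + 253.968ms (4/5)
6. 1269.841ms @ 4 + 634.921ms (2)
7. 1904.762ms @ 6 + 476.19ms (3/2)
8. 2380.952ms @ 15/2 + 582.011ms (11/6)
9. 2962.963ms @ 28/3 + 423.28ms (4/3)
10. 3386.243ms @ 32/3 + 423.28ms (4/3)
11. 3809.524ms @ 12 + 181.406ms (4/7)
12. 3990.93ms @ 88/7 + 181.406ms (4/7)
13. 4172.336ms @ 92/7 + 181.406ms (4/7)
14. 4353.741ms @ 96/7 + 181.406ms (4/7)
15. 4535.147ms @ 100/7 + 181.406ms (4/7)
16. 4716.553ms @ 104/7 + 181.406ms (4/7)
17. 4897.959ms @ 108/7 + 181.406ms (4/7)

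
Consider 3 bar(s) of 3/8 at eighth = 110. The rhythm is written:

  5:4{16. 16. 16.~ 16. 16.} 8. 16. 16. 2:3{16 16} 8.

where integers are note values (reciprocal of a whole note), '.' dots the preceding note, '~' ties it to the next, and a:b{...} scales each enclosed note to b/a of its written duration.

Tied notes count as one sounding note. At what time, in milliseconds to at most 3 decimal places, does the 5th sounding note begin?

note 5 onset = 3b = 1636.364ms

1. 0.0ms @ 0 + 327.273ms (3/5)
2. 327.273ms @ 3/5 + 327.273ms (3/5)
3. 654.545ms @ 6/5 + 654.545ms (6/5)
4. 1309.091ms @ 12/5 + 327.273ms (3/5)
5. 1636.364ms @ 3 + 818.182ms (3/2)
6. 2454.545ms @ 9/2 + 409.091ms (3/4)
7. 2863.636ms @ 21/4 + 409.091ms (3/4)
8. 3272.727ms @ 6 + 409.091ms (3/4)
9. 3681.818ms @ 27/4 + 409.091ms (3/4)
10. 4090.909ms @ 15/2 + 818.182ms (3/2)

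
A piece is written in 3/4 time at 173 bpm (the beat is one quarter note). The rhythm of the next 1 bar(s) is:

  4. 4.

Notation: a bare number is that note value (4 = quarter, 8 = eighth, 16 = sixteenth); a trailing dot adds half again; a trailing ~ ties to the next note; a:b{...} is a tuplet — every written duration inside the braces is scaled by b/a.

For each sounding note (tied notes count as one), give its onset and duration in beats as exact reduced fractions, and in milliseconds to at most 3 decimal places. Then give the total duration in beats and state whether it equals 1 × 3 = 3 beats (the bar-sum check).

1) 0.0ms=0b +520.231ms=3/2b
2) 520.231ms=3/2b +520.231ms=3/2b
Σ=3b of 3 (173bpm 3/4) — PASS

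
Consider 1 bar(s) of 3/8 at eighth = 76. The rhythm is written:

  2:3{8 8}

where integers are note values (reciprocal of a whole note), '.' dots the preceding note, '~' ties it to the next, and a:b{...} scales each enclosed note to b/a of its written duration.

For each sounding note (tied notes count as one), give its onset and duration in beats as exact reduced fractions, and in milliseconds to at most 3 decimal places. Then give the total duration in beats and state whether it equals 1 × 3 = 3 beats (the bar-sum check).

1) 0.0ms=0b +1184.211ms=3/2b
2) 1184.211ms=3/2b +1184.211ms=3/2b
Σ=3b of 3 (76bpm 3/8) — PASS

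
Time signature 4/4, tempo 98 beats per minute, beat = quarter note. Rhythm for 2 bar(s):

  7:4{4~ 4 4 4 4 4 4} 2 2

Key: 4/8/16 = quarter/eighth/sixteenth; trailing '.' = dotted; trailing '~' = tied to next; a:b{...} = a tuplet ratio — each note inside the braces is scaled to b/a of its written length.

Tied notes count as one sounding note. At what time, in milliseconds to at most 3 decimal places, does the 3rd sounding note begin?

1. 0.0ms @ 0 + 699.708ms (8/7)
2. 699.708ms @ 8/7 + 349.854ms (4/7)
3. 1049.563ms @ 12/7 + 349.854ms (4/7)
4. 1399.417ms @ 16/7 + 349.854ms (4/7)
5. 1749.271ms @ 20/7 + 349.854ms (4/7)
6. 2099.125ms @ 24/7 + 349.854ms (4/7)
7. 2448.98ms @ 4 + 1224.49ms (2)
8. 3673.469ms @ 6 + 1224.49ms (2)

note 3 onset = 12/7b = 1049.563ms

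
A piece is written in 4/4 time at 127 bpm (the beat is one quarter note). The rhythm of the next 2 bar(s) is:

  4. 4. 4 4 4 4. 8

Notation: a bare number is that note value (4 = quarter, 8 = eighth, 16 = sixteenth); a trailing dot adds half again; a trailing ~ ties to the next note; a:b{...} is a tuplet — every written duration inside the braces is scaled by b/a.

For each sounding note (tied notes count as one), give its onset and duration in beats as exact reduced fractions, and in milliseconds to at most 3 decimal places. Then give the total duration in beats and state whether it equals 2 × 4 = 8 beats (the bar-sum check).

1) 0.0ms=0b +708.661ms=3/2b
2) 708.661ms=3/2b +708.661ms=3/2b
3) 1417.323ms=3b +472.441ms=1b
4) 1889.764ms=4b +472.441ms=1b
5) 2362.205ms=5b +472.441ms=1b
6) 2834.646ms=6b +708.661ms=3/2b
7) 3543.307ms=15/2b +236.22ms=1/2b
Σ=8b of 8 (127bpm 4/4) — PASS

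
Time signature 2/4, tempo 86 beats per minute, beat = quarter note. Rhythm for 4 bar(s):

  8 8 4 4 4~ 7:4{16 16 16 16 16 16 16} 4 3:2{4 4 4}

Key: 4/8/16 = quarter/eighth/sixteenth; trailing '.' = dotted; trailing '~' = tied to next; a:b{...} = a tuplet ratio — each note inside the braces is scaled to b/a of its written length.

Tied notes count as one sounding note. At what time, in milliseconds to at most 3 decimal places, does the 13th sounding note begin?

note 13 onset = 6b = 4186.047ms

1. 0.0ms @ 0 + 348.837ms (1/2)
2. 348.837ms @ 1/2 + 348.837ms (1/2)
3. 697.674ms @ 1 + 697.674ms (1)
4. 1395.349ms @ 2 + 697.674ms (1)
5. 2093.023ms @ 3 + 797.342ms (8/7)
6. 2890.365ms @ 29/7 + 99.668ms (1/7)
7. 2990.033ms @ 30/7 + 99.668ms (1/7)
8. 3089.701ms @ 31/7 + 99.668ms (1/7)
9. 3189.369ms @ 32/7 + 99.668ms (1/7)
10. 3289.037ms @ 33/7 + 99.668ms (1/7)
11. 3388.704ms @ 34/7 + 99.668ms (1/7)
12. 3488.372ms @ 5 + 697.674ms (1)
13. 4186.047ms @ 6 + 465.116ms (2/3)
14. 4651.163ms @ 20/3 + 465.116ms (2/3)
15. 5116.279ms @ 22/3 + 465.116ms (2/3)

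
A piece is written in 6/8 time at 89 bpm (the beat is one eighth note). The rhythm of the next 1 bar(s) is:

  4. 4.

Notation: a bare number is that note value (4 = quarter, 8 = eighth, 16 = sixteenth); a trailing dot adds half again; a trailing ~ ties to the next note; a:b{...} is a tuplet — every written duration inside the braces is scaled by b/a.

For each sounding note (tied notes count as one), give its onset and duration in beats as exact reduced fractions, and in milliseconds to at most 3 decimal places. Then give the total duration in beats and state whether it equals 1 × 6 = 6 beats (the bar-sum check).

1) 0.0ms=0b +2022.472ms=3b
2) 2022.472ms=3b +2022.472ms=3b
Σ=6b of 6 (89bpm 6/8) — PASS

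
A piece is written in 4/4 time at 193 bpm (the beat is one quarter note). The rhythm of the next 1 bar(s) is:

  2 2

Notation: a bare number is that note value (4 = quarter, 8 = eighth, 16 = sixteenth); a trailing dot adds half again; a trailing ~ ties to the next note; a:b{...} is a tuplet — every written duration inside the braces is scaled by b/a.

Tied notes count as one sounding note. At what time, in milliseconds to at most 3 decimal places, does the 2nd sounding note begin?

1. 0.0ms @ 0 + 621.762ms (2)
2. 621.762ms @ 2 + 621.762ms (2)

note 2 onset = 2b = 621.762ms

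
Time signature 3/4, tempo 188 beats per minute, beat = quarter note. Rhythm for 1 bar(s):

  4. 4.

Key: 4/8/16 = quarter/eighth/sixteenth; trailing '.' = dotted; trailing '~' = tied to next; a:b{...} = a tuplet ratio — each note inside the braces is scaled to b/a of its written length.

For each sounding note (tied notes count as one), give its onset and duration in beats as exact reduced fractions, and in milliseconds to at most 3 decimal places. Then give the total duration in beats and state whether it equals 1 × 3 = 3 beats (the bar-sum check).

1) 0.0ms=0b +478.723ms=3/2b
2) 478.723ms=3/2b +478.723ms=3/2b
Σ=3b of 3 (188bpm 3/4) — PASS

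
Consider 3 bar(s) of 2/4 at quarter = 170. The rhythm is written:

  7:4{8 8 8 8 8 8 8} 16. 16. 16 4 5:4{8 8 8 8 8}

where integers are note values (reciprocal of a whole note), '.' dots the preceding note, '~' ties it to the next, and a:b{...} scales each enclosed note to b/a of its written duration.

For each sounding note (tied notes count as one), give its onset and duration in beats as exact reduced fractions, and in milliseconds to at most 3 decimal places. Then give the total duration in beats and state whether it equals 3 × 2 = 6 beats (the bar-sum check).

1) 0.0ms=0b +100.84ms=2/7b
2) 100.84ms=2/7b +100.84ms=2/7b
3) 201.681ms=4/7b +100.84ms=2/7b
4) 302.521ms=6/7b +100.84ms=2/7b
5) 403.361ms=8/7b +100.84ms=2/7b
6) 504.202ms=10/7b +100.84ms=2/7b
7) 605.042ms=12/7b +100.84ms=2/7b
8) 705.882ms=2b +132.353ms=3/8b
9) 838.235ms=19/8b +132.353ms=3/8b
10) 970.588ms=11/4b +88.235ms=1/4b
11) 1058.824ms=3b +352.941ms=1b
12) 1411.765ms=4b +141.176ms=2/5b
13) 1552.941ms=22/5b +141.176ms=2/5b
14) 1694.118ms=24/5b +141.176ms=2/5b
15) 1835.294ms=26/5b +141.176ms=2/5b
16) 1976.471ms=28/5b +141.176ms=2/5b
Σ=6b of 6 (170bpm 2/4) — PASS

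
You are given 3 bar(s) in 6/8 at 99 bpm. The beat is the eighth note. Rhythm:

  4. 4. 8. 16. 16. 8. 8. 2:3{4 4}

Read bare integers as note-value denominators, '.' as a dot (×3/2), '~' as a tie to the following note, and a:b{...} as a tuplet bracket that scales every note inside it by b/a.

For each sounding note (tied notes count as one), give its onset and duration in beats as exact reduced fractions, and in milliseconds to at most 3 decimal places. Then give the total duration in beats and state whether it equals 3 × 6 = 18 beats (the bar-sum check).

1) 0.0ms=0b +1818.182ms=3b
2) 1818.182ms=3b +1818.182ms=3b
3) 3636.364ms=6b +909.091ms=3/2b
4) 4545.455ms=15/2b +454.545ms=3/4b
5) 5000.0ms=33/4b +454.545ms=3/4b
6) 5454.545ms=9b +909.091ms=3/2b
7) 6363.636ms=21/2b +909.091ms=3/2b
8) 7272.727ms=12b +1818.182ms=3b
9) 9090.909ms=15b +1818.182ms=3b
Σ=18b of 18 (99bpm 6/8) — PASS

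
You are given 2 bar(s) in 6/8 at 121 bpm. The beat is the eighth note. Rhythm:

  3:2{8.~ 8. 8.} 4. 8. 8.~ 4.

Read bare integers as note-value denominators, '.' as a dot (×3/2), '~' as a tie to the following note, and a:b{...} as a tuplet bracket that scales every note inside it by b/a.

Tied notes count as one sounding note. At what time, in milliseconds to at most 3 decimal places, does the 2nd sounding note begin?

1. 0.0ms @ 0 + 991.736ms (2)
2. 991.736ms @ 2 + 495.868ms (1)
3. 1487.603ms @ 3 + 1487.603ms (3)
4. 2975.207ms @ 6 + 743.802ms (3/2)
5. 3719.008ms @ 15/2 + 2231.405ms (9/2)

note 2 onset = 2b = 991.736ms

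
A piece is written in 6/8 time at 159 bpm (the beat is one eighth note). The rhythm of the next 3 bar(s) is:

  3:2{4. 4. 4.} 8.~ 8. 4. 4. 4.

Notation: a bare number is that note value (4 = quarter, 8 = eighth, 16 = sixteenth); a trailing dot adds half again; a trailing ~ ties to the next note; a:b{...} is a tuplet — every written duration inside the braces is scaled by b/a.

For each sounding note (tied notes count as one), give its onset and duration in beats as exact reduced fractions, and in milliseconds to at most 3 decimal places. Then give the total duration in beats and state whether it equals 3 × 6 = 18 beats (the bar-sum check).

1) 0.0ms=0b +754.717ms=2b
2) 754.717ms=2b +754.717ms=2b
3) 1509.434ms=4b +754.717ms=2b
4) 2264.151ms=6b +1132.075ms=3b
5) 3396.226ms=9b +1132.075ms=3b
6) 4528.302ms=12b +1132.075ms=3b
7) 5660.377ms=15b +1132.075ms=3b
Σ=18b of 18 (159bpm 6/8) — PASS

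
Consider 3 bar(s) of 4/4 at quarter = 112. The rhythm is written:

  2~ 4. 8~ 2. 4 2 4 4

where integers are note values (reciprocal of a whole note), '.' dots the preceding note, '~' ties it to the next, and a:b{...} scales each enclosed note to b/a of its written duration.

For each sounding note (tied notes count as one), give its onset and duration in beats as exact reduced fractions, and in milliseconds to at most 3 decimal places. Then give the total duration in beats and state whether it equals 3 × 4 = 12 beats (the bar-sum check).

1) 0.0ms=0b +1875.0ms=7/2b
2) 1875.0ms=7/2b +1875.0ms=7/2b
3) 3750.0ms=7b +535.714ms=1b
4) 4285.714ms=8b +1071.429ms=2b
5) 5357.143ms=10b +535.714ms=1b
6) 5892.857ms=11b +535.714ms=1b
Σ=12b of 12 (112bpm 4/4) — PASS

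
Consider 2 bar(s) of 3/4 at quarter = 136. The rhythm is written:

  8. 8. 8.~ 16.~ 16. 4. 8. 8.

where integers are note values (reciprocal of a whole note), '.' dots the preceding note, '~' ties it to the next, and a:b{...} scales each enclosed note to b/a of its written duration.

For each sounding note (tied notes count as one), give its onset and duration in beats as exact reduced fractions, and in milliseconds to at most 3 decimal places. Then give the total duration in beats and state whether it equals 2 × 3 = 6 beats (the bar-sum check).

1) 0.0ms=0b +330.882ms=3/4b
2) 330.882ms=3/4b +330.882ms=3/4b
3) 661.765ms=3/2b +661.765ms=3/2b
4) 1323.529ms=3b +661.765ms=3/2b
5) 1985.294ms=9/2b +330.882ms=3/4b
6) 2316.176ms=21/4b +330.882ms=3/4b
Σ=6b of 6 (136bpm 3/4) — PASS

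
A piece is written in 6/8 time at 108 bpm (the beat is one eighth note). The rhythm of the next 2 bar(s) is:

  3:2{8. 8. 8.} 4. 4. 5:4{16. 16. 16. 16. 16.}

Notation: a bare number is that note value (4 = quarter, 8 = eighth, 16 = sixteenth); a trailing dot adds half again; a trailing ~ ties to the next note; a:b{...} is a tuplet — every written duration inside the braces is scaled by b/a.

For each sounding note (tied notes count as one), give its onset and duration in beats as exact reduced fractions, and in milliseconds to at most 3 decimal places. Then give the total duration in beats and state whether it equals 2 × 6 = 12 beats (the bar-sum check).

1) 0.0ms=0b +555.556ms=1b
2) 555.556ms=1b +555.556ms=1b
3) 1111.111ms=2b +555.556ms=1b
4) 1666.667ms=3b +1666.667ms=3b
5) 3333.333ms=6b +1666.667ms=3b
6) 5000.0ms=9b +333.333ms=3/5b
7) 5333.333ms=48/5b +333.333ms=3/5b
8) 5666.667ms=51/5b +333.333ms=3/5b
9) 6000.0ms=54/5b +333.333ms=3/5b
10) 6333.333ms=57/5b +333.333ms=3/5b
Σ=12b of 12 (108bpm 6/8) — PASS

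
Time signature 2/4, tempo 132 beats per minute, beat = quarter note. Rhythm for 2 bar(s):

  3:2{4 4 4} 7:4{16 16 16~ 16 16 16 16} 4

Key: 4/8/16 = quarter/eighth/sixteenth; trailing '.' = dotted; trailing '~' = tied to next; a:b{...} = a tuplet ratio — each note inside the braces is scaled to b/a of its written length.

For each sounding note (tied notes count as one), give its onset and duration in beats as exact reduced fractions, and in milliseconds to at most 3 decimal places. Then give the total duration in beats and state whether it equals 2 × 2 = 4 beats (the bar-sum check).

1) 0.0ms=0b +303.03ms=2/3b
2) 303.03ms=2/3b +303.03ms=2/3b
3) 606.061ms=4/3b +303.03ms=2/3b
4) 909.091ms=2b +64.935ms=1/7b
5) 974.026ms=15/7b +64.935ms=1/7b
6) 1038.961ms=16/7b +129.87ms=2/7b
7) 1168.831ms=18/7b +64.935ms=1/7b
8) 1233.766ms=19/7b +64.935ms=1/7b
9) 1298.701ms=20/7b +64.935ms=1/7b
10) 1363.636ms=3b +454.545ms=1b
Σ=4b of 4 (132bpm 2/4) — PASS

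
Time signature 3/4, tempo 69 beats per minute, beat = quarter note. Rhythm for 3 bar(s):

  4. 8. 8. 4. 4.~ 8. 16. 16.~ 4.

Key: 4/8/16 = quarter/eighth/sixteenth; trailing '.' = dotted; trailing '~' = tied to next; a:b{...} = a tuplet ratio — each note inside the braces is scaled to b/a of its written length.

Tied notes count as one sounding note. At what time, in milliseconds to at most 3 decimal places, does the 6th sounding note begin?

1. 0.0ms @ 0 + 1304.348ms (3/2)
2. 1304.348ms @ 3/2 + 652.174ms (3/4)
3. 1956.522ms @ 9/4 + 652.174ms (3/4)
4. 2608.696ms @ 3 + 1304.348ms (3/2)
5. 3913.043ms @ 9/2 + 1956.522ms (9/4)
6. 5869.565ms @ 27/4 + 326.087ms (3/8)
7. 6195.652ms @ 57/8 + 1630.435ms (15/8)

note 6 onset = 27/4b = 5869.565ms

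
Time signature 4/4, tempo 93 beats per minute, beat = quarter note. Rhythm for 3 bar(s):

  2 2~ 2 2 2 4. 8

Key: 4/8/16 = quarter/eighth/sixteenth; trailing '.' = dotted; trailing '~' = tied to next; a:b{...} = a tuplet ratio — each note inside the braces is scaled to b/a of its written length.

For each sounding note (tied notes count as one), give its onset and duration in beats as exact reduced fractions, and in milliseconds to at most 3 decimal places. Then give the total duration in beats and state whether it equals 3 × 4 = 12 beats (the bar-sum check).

1) 0.0ms=0b +1290.323ms=2b
2) 1290.323ms=2b +2580.645ms=4b
3) 3870.968ms=6b +1290.323ms=2b
4) 5161.29ms=8b +1290.323ms=2b
5) 6451.613ms=10b +967.742ms=3/2b
6) 7419.355ms=23/2b +322.581ms=1/2b
Σ=12b of 12 (93bpm 4/4) — PASS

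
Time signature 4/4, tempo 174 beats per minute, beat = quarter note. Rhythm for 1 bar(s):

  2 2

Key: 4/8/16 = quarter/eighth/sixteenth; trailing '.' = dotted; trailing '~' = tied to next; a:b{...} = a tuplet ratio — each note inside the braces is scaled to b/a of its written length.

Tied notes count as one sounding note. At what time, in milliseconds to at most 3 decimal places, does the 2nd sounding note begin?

1. 0.0ms @ 0 + 689.655ms (2)
2. 689.655ms @ 2 + 689.655ms (2)

note 2 onset = 2b = 689.655ms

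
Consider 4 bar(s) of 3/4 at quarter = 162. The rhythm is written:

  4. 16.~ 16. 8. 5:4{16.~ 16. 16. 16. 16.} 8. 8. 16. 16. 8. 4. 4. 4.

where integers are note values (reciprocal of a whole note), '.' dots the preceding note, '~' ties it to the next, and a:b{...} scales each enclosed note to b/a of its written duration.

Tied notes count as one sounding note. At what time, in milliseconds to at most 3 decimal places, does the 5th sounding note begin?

note 5 onset = 18/5b = 1333.333ms

1. 0.0ms @ 0 + 555.556ms (3/2)
2. 555.556ms @ 3/2 + 277.778ms (3/4)
3. 833.333ms @ 9/4 + 277.778ms (3/4)
4. 1111.111ms @ 3 + 222.222ms (3/5)
5. 1333.333ms @ 18/5 + 111.111ms (3/10)
6. 1444.444ms @ 39/10 + 111.111ms (3/10)
7. 1555.556ms @ 21/5 + 111.111ms (3/10)
8. 1666.667ms @ 9/2 + 277.778ms (3/4)
9. 1944.444ms @ 21/4 + 277.778ms (3/4)
10. 2222.222ms @ 6 + 138.889ms (3/8)
11. 2361.111ms @ 51/8 + 138.889ms (3/8)
12. 2500.0ms @ 27/4 + 277.778ms (3/4)
13. 2777.778ms @ 15/2 + 555.556ms (3/2)
14. 3333.333ms @ 9 + 555.556ms (3/2)
15. 3888.889ms @ 21/2 + 555.556ms (3/2)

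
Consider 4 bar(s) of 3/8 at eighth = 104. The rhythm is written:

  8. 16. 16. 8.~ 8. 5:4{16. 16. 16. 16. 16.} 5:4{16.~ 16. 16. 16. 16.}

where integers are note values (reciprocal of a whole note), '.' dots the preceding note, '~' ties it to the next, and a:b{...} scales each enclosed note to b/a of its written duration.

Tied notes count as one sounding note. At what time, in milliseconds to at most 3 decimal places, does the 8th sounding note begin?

1. 0.0ms @ 0 + 865.385ms (3/2)
2. 865.385ms @ 3/2 + 432.692ms (3/4)
3. 1298.077ms @ 9/4 + 432.692ms (3/4)
4. 1730.769ms @ 3 + 1730.769ms (3)
5. 3461.538ms @ 6 + 346.154ms (3/5)
6. 3807.692ms @ 33/5 + 346.154ms (3/5)
7. 4153.846ms @ 36/5 + 346.154ms (3/5)
8. 4500.0ms @ 39/5 + 346.154ms (3/5)
9. 4846.154ms @ 42/5 + 346.154ms (3/5)
10. 5192.308ms @ 9 + 692.308ms (6/5)
11. 5884.615ms @ 51/5 + 346.154ms (3/5)
12. 6230.769ms @ 54/5 + 346.154ms (3/5)
13. 6576.923ms @ 57/5 + 346.154ms (3/5)

note 8 onset = 39/5b = 4500.0ms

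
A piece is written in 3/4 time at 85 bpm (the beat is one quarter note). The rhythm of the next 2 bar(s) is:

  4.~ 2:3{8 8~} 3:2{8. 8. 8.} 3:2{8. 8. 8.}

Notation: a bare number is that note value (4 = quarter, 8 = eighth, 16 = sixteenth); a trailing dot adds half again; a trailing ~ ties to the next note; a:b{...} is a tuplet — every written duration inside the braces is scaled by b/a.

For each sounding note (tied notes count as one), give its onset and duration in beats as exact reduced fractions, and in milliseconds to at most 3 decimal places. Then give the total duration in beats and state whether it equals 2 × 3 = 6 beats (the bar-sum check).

1) 0.0ms=0b +1588.235ms=9/4b
2) 1588.235ms=9/4b +882.353ms=5/4b
3) 2470.588ms=7/2b +352.941ms=1/2b
4) 2823.529ms=4b +352.941ms=1/2b
5) 3176.471ms=9/2b +352.941ms=1/2b
6) 3529.412ms=5b +352.941ms=1/2b
7) 3882.353ms=11/2b +352.941ms=1/2b
Σ=6b of 6 (85bpm 3/4) — PASS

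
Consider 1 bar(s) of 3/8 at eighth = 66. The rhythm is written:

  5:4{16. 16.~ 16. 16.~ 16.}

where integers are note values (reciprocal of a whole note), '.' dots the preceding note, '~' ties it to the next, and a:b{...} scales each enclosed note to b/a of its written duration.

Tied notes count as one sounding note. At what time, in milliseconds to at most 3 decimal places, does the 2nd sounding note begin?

1. 0.0ms @ 0 + 545.455ms (3/5)
2. 545.455ms @ 3/5 + 1090.909ms (6/5)
3. 1636.364ms @ 9/5 + 1090.909ms (6/5)

note 2 onset = 3/5b = 545.455ms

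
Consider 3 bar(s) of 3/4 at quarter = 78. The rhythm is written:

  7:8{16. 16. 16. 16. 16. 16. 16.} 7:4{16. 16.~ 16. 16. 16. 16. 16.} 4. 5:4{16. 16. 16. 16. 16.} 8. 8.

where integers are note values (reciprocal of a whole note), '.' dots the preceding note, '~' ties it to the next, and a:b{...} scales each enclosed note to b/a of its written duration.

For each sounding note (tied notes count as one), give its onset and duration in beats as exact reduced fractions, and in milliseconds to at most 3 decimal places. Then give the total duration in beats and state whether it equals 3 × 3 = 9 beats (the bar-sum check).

1) 0.0ms=0b +329.67ms=3/7b
2) 329.67ms=3/7b +329.67ms=3/7b
3) 659.341ms=6/7b +329.67ms=3/7b
4) 989.011ms=9/7b +329.67ms=3/7b
5) 1318.681ms=12/7b +329.67ms=3/7b
6) 1648.352ms=15/7b +329.67ms=3/7b
7) 1978.022ms=18/7b +329.67ms=3/7b
8) 2307.692ms=3b +164.835ms=3/14b
9) 2472.527ms=45/14b +329.67ms=3/7b
10) 2802.198ms=51/14b +164.835ms=3/14b
11) 2967.033ms=27/7b +164.835ms=3/14b
12) 3131.868ms=57/14b +164.835ms=3/14b
13) 3296.703ms=30/7b +164.835ms=3/14b
14) 3461.538ms=9/2b +1153.846ms=3/2b
15) 4615.385ms=6b +230.769ms=3/10b
16) 4846.154ms=63/10b +230.769ms=3/10b
17) 5076.923ms=33/5b +230.769ms=3/10b
18) 5307.692ms=69/10b +230.769ms=3/10b
19) 5538.462ms=36/5b +230.769ms=3/10b
20) 5769.231ms=15/2b +576.923ms=3/4b
21) 6346.154ms=33/4b +576.923ms=3/4b
Σ=9b of 9 (78bpm 3/4) — PASS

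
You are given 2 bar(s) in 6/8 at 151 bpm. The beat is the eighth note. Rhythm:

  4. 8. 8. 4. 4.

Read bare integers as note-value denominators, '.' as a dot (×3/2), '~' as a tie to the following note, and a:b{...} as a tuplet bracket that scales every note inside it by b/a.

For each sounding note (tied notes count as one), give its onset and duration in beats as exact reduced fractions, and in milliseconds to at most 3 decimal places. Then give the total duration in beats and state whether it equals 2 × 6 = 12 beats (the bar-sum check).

1) 0.0ms=0b +1192.053ms=3b
2) 1192.053ms=3b +596.026ms=3/2b
3) 1788.079ms=9/2b +596.026ms=3/2b
4) 2384.106ms=6b +1192.053ms=3b
5) 3576.159ms=9b +1192.053ms=3b
Σ=12b of 12 (151bpm 6/8) — PASS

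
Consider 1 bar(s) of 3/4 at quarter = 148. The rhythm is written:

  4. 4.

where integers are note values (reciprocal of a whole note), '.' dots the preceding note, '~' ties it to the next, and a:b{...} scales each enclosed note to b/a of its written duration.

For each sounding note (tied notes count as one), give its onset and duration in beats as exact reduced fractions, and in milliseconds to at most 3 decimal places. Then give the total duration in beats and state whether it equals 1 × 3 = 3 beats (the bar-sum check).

1) 0.0ms=0b +608.108ms=3/2b
2) 608.108ms=3/2b +608.108ms=3/2b
Σ=3b of 3 (148bpm 3/4) — PASS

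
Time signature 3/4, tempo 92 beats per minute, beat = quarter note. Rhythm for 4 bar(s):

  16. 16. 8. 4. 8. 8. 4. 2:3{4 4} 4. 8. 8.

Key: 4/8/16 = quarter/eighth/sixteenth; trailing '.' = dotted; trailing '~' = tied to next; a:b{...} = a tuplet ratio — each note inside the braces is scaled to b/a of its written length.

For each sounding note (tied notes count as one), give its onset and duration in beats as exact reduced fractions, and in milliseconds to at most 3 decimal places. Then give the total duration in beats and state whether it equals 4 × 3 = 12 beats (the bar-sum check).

1) 0.0ms=0b +244.565ms=3/8b
2) 244.565ms=3/8b +244.565ms=3/8b
3) 489.13ms=3/4b +489.13ms=3/4b
4) 978.261ms=3/2b +978.261ms=3/2b
5) 1956.522ms=3b +489.13ms=3/4b
6) 2445.652ms=15/4b +489.13ms=3/4b
7) 2934.783ms=9/2b +978.261ms=3/2b
8) 3913.043ms=6b +978.261ms=3/2b
9) 4891.304ms=15/2b +978.261ms=3/2b
10) 5869.565ms=9b +978.261ms=3/2b
11) 6847.826ms=21/2b +489.13ms=3/4b
12) 7336.957ms=45/4b +489.13ms=3/4b
Σ=12b of 12 (92bpm 3/4) — PASS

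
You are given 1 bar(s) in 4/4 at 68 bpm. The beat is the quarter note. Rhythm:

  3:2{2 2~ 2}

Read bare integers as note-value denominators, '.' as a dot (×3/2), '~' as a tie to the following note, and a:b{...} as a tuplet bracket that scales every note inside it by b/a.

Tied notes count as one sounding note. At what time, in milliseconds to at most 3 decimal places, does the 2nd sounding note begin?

1. 0.0ms @ 0 + 1176.471ms (4/3)
2. 1176.471ms @ 4/3 + 2352.941ms (8/3)

note 2 onset = 4/3b = 1176.471ms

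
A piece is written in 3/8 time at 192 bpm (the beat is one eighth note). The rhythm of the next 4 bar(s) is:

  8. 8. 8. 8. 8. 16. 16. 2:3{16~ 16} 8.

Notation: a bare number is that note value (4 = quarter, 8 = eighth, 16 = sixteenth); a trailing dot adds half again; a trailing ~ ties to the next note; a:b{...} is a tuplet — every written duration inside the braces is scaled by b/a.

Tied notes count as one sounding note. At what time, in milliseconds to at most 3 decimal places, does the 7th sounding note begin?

note 7 onset = 33/4b = 2578.125ms

1. 0.0ms @ 0 + 468.75ms (3/2)
2. 468.75ms @ 3/2 + 468.75ms (3/2)
3. 937.5ms @ 3 + 468.75ms (3/2)
4. 1406.25ms @ 9/2 + 468.75ms (3/2)
5. 1875.0ms @ 6 + 468.75ms (3/2)
6. 2343.75ms @ 15/2 + 234.375ms (3/4)
7. 2578.125ms @ 33/4 + 234.375ms (3/4)
8. 2812.5ms @ 9 + 468.75ms (3/2)
9. 3281.25ms @ 21/2 + 468.75ms (3/2)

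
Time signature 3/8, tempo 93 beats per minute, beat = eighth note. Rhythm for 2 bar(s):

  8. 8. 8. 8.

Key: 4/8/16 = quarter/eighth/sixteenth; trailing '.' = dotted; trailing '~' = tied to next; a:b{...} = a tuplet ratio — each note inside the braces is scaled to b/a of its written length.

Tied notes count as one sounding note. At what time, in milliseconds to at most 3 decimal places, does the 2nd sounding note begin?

1. 0.0ms @ 0 + 967.742ms (3/2)
2. 967.742ms @ 3/2 + 967.742ms (3/2)
3. 1935.484ms @ 3 + 967.742ms (3/2)
4. 2903.226ms @ 9/2 + 967.742ms (3/2)

note 2 onset = 3/2b = 967.742ms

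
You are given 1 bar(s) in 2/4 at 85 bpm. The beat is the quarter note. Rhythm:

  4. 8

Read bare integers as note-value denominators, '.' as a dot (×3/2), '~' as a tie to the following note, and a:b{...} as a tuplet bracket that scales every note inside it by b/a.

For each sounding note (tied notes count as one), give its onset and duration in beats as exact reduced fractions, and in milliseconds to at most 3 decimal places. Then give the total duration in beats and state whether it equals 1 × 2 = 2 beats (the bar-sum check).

1) 0.0ms=0b +1058.824ms=3/2b
2) 1058.824ms=3/2b +352.941ms=1/2b
Σ=2b of 2 (85bpm 2/4) — PASS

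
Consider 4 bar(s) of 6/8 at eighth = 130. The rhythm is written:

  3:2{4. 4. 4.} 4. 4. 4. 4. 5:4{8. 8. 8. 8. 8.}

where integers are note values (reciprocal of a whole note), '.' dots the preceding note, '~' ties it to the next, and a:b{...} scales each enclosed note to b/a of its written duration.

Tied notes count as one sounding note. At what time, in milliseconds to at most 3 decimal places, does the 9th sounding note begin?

1. 0.0ms @ 0 + 923.077ms (2)
2. 923.077ms @ 2 + 923.077ms (2)
3. 1846.154ms @ 4 + 923.077ms (2)
4. 2769.231ms @ 6 + 1384.615ms (3)
5. 4153.846ms @ 9 + 1384.615ms (3)
6. 5538.462ms @ 12 + 1384.615ms (3)
7. 6923.077ms @ 15 + 1384.615ms (3)
8. 8307.692ms @ 18 + 553.846ms (6/5)
9. 8861.538ms @ 96/5 + 553.846ms (6/5)
10. 9415.385ms @ 102/5 + 553.846ms (6/5)
11. 9969.231ms @ 108/5 + 553.846ms (6/5)
12. 10523.077ms @ 114/5 + 553.846ms (6/5)

note 9 onset = 96/5b = 8861.538ms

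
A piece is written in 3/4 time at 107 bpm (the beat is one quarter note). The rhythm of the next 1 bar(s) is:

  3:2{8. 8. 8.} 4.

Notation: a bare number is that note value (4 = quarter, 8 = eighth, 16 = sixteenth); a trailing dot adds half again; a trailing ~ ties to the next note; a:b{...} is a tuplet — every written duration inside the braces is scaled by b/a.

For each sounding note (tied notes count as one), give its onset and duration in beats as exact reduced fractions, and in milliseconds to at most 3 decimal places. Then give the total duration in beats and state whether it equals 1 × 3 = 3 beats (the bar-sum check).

1) 0.0ms=0b +280.374ms=1/2b
2) 280.374ms=1/2b +280.374ms=1/2b
3) 560.748ms=1b +280.374ms=1/2b
4) 841.121ms=3/2b +841.121ms=3/2b
Σ=3b of 3 (107bpm 3/4) — PASS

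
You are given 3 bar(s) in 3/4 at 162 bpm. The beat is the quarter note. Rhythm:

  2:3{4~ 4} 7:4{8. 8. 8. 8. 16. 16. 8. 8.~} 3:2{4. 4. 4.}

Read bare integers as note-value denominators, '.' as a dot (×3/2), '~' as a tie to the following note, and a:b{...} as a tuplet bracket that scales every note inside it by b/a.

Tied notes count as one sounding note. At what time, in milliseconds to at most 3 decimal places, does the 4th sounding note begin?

note 4 onset = 27/7b = 1428.571ms

1. 0.0ms @ 0 + 1111.111ms (3)
2. 1111.111ms @ 3 + 158.73ms (3/7)
3. 1269.841ms @ 24/7 + 158.73ms (3/7)
4. 1428.571ms @ 27/7 + 158.73ms (3/7)
5. 1587.302ms @ 30/7 + 158.73ms (3/7)
6. 1746.032ms @ 33/7 + 79.365ms (3/14)
7. 1825.397ms @ 69/14 + 79.365ms (3/14)
8. 1904.762ms @ 36/7 + 158.73ms (3/7)
9. 2063.492ms @ 39/7 + 529.101ms (10/7)
10. 2592.593ms @ 7 + 370.37ms (1)
11. 2962.963ms @ 8 + 370.37ms (1)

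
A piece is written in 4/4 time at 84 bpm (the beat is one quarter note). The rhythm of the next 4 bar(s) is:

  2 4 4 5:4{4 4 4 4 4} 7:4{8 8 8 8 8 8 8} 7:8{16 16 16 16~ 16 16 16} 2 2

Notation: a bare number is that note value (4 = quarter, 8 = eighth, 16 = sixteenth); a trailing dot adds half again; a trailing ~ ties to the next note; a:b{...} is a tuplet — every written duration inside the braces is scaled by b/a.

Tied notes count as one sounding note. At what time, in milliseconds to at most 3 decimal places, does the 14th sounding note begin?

note 14 onset = 66/7b = 6734.694ms

1. 0.0ms @ 0 + 1428.571ms (2)
2. 1428.571ms @ 2 + 714.286ms (1)
3. 2142.857ms @ 3 + 714.286ms (1)
4. 2857.143ms @ 4 + 571.429ms (4/5)
5. 3428.571ms @ 24/5 + 571.429ms (4/5)
6. 4000.0ms @ 28/5 + 571.429ms (4/5)
7. 4571.429ms @ 32/5 + 571.429ms (4/5)
8. 5142.857ms @ 36/5 + 571.429ms (4/5)
9. 5714.286ms @ 8 + 204.082ms (2/7)
10. 5918.367ms @ 58/7 + 204.082ms (2/7)
11. 6122.449ms @ 60/7 + 204.082ms (2/7)
12. 6326.531ms @ 62/7 + 204.082ms (2/7)
13. 6530.612ms @ 64/7 + 204.082ms (2/7)
14. 6734.694ms @ 66/7 + 204.082ms (2/7)
15. 6938.776ms @ 68/7 + 204.082ms (2/7)
16. 7142.857ms @ 10 + 204.082ms (2/7)
17. 7346.939ms @ 72/7 + 204.082ms (2/7)
18. 7551.02ms @ 74/7 + 204.082ms (2/7)
19. 7755.102ms @ 76/7 + 408.163ms (4/7)
20. 8163.265ms @ 80/7 + 204.082ms (2/7)
21. 8367.347ms @ 82/7 + 204.082ms (2/7)
22. 8571.429ms @ 12 + 1428.571ms (2)
23. 10000.0ms @ 14 + 1428.571ms (2)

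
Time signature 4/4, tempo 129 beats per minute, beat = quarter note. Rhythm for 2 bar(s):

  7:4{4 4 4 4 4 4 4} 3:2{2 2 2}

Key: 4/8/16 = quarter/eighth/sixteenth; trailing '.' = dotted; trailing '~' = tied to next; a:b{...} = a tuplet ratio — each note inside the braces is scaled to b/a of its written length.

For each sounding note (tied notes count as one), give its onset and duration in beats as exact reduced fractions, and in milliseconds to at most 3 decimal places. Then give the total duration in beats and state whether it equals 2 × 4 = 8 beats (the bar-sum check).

1) 0.0ms=0b +265.781ms=4/7b
2) 265.781ms=4/7b +265.781ms=4/7b
3) 531.561ms=8/7b +265.781ms=4/7b
4) 797.342ms=12/7b +265.781ms=4/7b
5) 1063.123ms=16/7b +265.781ms=4/7b
6) 1328.904ms=20/7b +265.781ms=4/7b
7) 1594.684ms=24/7b +265.781ms=4/7b
8) 1860.465ms=4b +620.155ms=4/3b
9) 2480.62ms=16/3b +620.155ms=4/3b
10) 3100.775ms=20/3b +620.155ms=4/3b
Σ=8b of 8 (129bpm 4/4) — PASS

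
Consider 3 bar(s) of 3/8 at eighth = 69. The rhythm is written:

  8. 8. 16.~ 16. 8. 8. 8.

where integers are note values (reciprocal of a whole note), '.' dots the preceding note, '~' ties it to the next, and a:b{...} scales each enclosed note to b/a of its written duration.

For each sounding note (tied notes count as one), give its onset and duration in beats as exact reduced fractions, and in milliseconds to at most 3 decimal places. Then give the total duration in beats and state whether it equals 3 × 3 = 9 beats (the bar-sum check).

1) 0.0ms=0b +1304.348ms=3/2b
2) 1304.348ms=3/2b +1304.348ms=3/2b
3) 2608.696ms=3b +1304.348ms=3/2b
4) 3913.043ms=9/2b +1304.348ms=3/2b
5) 5217.391ms=6b +1304.348ms=3/2b
6) 6521.739ms=15/2b +1304.348ms=3/2b
Σ=9b of 9 (69bpm 3/8) — PASS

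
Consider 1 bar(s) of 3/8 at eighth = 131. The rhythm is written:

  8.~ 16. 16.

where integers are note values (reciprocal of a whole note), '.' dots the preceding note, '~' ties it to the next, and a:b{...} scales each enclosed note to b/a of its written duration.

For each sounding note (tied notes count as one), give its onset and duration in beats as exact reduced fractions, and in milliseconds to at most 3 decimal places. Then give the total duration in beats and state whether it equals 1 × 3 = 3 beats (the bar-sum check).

1) 0.0ms=0b +1030.534ms=9/4b
2) 1030.534ms=9/4b +343.511ms=3/4b
Σ=3b of 3 (131bpm 3/8) — PASS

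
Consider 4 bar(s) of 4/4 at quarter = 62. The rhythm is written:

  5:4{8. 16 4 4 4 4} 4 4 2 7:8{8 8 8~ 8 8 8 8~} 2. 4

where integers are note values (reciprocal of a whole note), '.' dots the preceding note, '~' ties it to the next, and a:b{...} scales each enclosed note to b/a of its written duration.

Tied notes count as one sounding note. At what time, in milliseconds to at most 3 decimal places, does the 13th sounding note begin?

note 13 onset = 72/7b = 9953.917ms

1. 0.0ms @ 0 + 580.645ms (3/5)
2. 580.645ms @ 3/5 + 193.548ms (1/5)
3. 774.194ms @ 4/5 + 774.194ms (4/5)
4. 1548.387ms @ 8/5 + 774.194ms (4/5)
5. 2322.581ms @ 12/5 + 774.194ms (4/5)
6. 3096.774ms @ 16/5 + 774.194ms (4/5)
7. 3870.968ms @ 4 + 967.742ms (1)
8. 4838.71ms @ 5 + 967.742ms (1)
9. 5806.452ms @ 6 + 1935.484ms (2)
10. 7741.935ms @ 8 + 552.995ms (4/7)
11. 8294.931ms @ 60/7 + 552.995ms (4/7)
12. 8847.926ms @ 64/7 + 1105.991ms (8/7)
13. 9953.917ms @ 72/7 + 552.995ms (4/7)
14. 10506.912ms @ 76/7 + 552.995ms (4/7)
15. 11059.908ms @ 80/7 + 3456.221ms (25/7)
16. 14516.129ms @ 15 + 967.742ms (1)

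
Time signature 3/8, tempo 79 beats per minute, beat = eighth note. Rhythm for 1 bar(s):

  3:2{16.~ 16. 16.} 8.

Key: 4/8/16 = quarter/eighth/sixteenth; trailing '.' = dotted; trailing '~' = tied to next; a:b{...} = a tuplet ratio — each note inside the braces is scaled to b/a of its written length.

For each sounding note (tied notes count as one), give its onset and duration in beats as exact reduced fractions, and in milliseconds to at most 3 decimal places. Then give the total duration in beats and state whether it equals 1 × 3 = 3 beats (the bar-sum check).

1) 0.0ms=0b +759.494ms=1b
2) 759.494ms=1b +379.747ms=1/2b
3) 1139.241ms=3/2b +1139.241ms=3/2b
Σ=3b of 3 (79bpm 3/8) — PASS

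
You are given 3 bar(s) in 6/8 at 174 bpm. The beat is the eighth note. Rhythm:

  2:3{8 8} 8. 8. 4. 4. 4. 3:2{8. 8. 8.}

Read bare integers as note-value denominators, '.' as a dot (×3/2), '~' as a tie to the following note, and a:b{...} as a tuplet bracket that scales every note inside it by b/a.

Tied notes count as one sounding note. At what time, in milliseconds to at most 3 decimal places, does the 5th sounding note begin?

1. 0.0ms @ 0 + 517.241ms (3/2)
2. 517.241ms @ 3/2 + 517.241ms (3/2)
3. 1034.483ms @ 3 + 517.241ms (3/2)
4. 1551.724ms @ 9/2 + 517.241ms (3/2)
5. 2068.966ms @ 6 + 1034.483ms (3)
6. 3103.448ms @ 9 + 1034.483ms (3)
7. 4137.931ms @ 12 + 1034.483ms (3)
8. 5172.414ms @ 15 + 344.828ms (1)
9. 5517.241ms @ 16 + 344.828ms (1)
10. 5862.069ms @ 17 + 344.828ms (1)

note 5 onset = 6b = 2068.966ms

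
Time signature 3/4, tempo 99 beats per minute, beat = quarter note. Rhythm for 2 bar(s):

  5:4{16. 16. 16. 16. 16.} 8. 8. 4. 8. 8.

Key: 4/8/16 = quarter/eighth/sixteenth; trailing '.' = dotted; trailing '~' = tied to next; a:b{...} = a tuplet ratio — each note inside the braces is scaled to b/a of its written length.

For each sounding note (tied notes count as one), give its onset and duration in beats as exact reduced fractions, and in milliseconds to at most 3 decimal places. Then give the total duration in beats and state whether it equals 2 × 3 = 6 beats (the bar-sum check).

1) 0.0ms=0b +181.818ms=3/10b
2) 181.818ms=3/10b +181.818ms=3/10b
3) 363.636ms=3/5b +181.818ms=3/10b
4) 545.455ms=9/10b +181.818ms=3/10b
5) 727.273ms=6/5b +181.818ms=3/10b
6) 909.091ms=3/2b +454.545ms=3/4b
7) 1363.636ms=9/4b +454.545ms=3/4b
8) 1818.182ms=3b +909.091ms=3/2b
9) 2727.273ms=9/2b +454.545ms=3/4b
10) 3181.818ms=21/4b +454.545ms=3/4b
Σ=6b of 6 (99bpm 3/4) — PASS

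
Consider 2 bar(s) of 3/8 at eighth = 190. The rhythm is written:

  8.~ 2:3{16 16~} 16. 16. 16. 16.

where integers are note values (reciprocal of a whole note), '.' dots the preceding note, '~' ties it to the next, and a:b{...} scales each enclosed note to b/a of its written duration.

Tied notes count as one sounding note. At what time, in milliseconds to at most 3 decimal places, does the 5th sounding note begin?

1. 0.0ms @ 0 + 710.526ms (9/4)
2. 710.526ms @ 9/4 + 473.684ms (3/2)
3. 1184.211ms @ 15/4 + 236.842ms (3/4)
4. 1421.053ms @ 9/2 + 236.842ms (3/4)
5. 1657.895ms @ 21/4 + 236.842ms (3/4)

note 5 onset = 21/4b = 1657.895ms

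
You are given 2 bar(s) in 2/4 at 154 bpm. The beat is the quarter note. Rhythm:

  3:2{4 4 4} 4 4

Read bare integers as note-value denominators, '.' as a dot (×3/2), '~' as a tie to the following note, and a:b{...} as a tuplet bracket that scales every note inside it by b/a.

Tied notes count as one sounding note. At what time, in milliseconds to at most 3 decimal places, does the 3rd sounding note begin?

1. 0.0ms @ 0 + 259.74ms (2/3)
2. 259.74ms @ 2/3 + 259.74ms (2/3)
3. 519.481ms @ 4/3 + 259.74ms (2/3)
4. 779.221ms @ 2 + 389.61ms (1)
5. 1168.831ms @ 3 + 389.61ms (1)

note 3 onset = 4/3b = 519.481ms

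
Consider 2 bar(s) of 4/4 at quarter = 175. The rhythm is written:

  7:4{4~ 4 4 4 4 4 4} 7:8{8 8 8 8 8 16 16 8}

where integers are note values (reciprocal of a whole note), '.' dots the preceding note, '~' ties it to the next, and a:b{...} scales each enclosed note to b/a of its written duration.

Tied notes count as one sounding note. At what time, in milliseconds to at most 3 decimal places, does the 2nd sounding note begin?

note 2 onset = 8/7b = 391.837ms

1. 0.0ms @ 0 + 391.837ms (8/7)
2. 391.837ms @ 8/7 + 195.918ms (4/7)
3. 587.755ms @ 12/7 + 195.918ms (4/7)
4. 783.673ms @ 16/7 + 195.918ms (4/7)
5. 979.592ms @ 20/7 + 195.918ms (4/7)
6. 1175.51ms @ 24/7 + 195.918ms (4/7)
7. 1371.429ms @ 4 + 195.918ms (4/7)
8. 1567.347ms @ 32/7 + 195.918ms (4/7)
9. 1763.265ms @ 36/7 + 195.918ms (4/7)
10. 1959.184ms @ 40/7 + 195.918ms (4/7)
11. 2155.102ms @ 44/7 + 195.918ms (4/7)
12. 2351.02ms @ 48/7 + 97.959ms (2/7)
13. 2448.98ms @ 50/7 + 97.959ms (2/7)
14. 2546.939ms @ 52/7 + 195.918ms (4/7)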